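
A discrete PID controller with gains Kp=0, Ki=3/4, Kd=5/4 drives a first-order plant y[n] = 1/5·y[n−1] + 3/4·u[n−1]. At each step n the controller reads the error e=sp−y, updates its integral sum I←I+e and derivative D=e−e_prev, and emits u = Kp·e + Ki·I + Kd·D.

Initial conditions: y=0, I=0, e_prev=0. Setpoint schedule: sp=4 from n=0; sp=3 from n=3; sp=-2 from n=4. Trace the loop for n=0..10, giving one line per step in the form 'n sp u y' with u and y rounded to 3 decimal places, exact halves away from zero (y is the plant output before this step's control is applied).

(exact arithmetic carried between steps; '≈' marks a value shown rounded to 6 d.p. or computed from one; I and e_prev carry over from the previous line; the table rounds u and y to 3 d.p., halves away from zero)
n=0: y=0, sp=4, e=sp−y=4; I=4, D=e−e_prev=4; u=0·4+3/4·4+5/4·4=8; next y=1/5·0+3/4·8=6
n=1: y=6, sp=4, e=sp−y=-2; I=2, D=e−e_prev=-6; u=0·(-2)+3/4·2+5/4·(-6)=-6; next y=1/5·6+3/4·(-6)=-3.3
n=2: y=-3.3, sp=4, e=sp−y=7.3; I=9.3, D=e−e_prev=9.3; u=0·7.3+3/4·9.3+5/4·9.3=18.6; next y=1/5·(-3.3)+3/4·18.6=13.29
n=3: y=13.29, sp=3, e=sp−y=-10.29; I=-0.99, D=e−e_prev=-17.59; u=0·(-10.29)+3/4·(-0.99)+5/4·(-17.59)=-22.73; next y=1/5·13.29+3/4·(-22.73)=-14.3895
n=4: y=-14.3895, sp=-2, e=sp−y=12.3895; I=11.3995, D=e−e_prev=22.6795; u=0·12.3895+3/4·11.3995+5/4·22.6795=36.899; next y=1/5·(-14.3895)+3/4·36.899=24.79635
n=5: y=24.79635, sp=-2, e=sp−y=-26.79635; I=-15.39685, D=e−e_prev=-39.18585; u=0·(-26.79635)+3/4·(-15.39685)+5/4·(-39.18585)=-60.52995; next y=1/5·24.79635+3/4·(-60.52995)≈-40.438193
n=6: y≈-40.438193, sp=-2, e=sp−y≈38.438193; I≈23.041343, D=e−e_prev≈65.234543; u=0·38.438193+3/4·23.041343+5/4·65.234543≈98.824185; next y=1/5·(-40.438193)+3/4·98.824185≈66.030500
n=7: y≈66.030500, sp=-2, e=sp−y≈-68.030500; I≈-44.989158, D=e−e_prev≈-106.468693; u=0·(-68.030500)+3/4·(-44.989158)+5/4·(-106.468693)≈-166.827734; next y=1/5·66.030500+3/4·(-166.827734)≈-111.914701
n=8: y≈-111.914701, sp=-2, e=sp−y≈109.914701; I≈64.925543, D=e−e_prev≈177.945201; u=0·109.914701+3/4·64.925543+5/4·177.945201≈271.125658; next y=1/5·(-111.914701)+3/4·271.125658≈180.961304
n=9: y≈180.961304, sp=-2, e=sp−y≈-182.961304; I≈-118.035761, D=e−e_prev≈-292.876004; u=0·(-182.961304)+3/4·(-118.035761)+5/4·(-292.876004)≈-454.621826; next y=1/5·180.961304+3/4·(-454.621826)≈-304.774109
n=10: y≈-304.774109, sp=-2, e=sp−y≈302.774109; I≈184.738348, D=e−e_prev≈485.735412; u=0·302.774109+3/4·184.738348+5/4·485.735412≈745.723026; next y=1/5·(-304.774109)+3/4·745.723026≈498.337448

0 4 8.000 0.000
1 4 -6.000 6.000
2 4 18.600 -3.300
3 3 -22.730 13.290
4 -2 36.899 -14.390
5 -2 -60.530 24.796
6 -2 98.824 -40.438
7 -2 -166.828 66.031
8 -2 271.126 -111.915
9 -2 -454.622 180.961
10 -2 745.723 -304.774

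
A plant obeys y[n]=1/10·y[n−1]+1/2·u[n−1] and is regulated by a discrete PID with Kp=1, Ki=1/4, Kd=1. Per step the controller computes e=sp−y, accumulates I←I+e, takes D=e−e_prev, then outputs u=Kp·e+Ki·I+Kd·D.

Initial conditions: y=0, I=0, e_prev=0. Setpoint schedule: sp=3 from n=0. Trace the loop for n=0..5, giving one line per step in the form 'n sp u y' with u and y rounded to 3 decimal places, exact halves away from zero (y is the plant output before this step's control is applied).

(exact arithmetic carried between steps; '≈' marks a value shown rounded to 6 d.p. or computed from one; I and e_prev carry over from the previous line; the table rounds u and y to 3 d.p., halves away from zero)
n=0: y=0, sp=3, e=sp−y=3; I=3, D=e−e_prev=3; u=1·3+1/4·3+1·3=6.75; next y=1/10·0+1/2·6.75=3.375
n=1: y=3.375, sp=3, e=sp−y=-0.375; I=2.625, D=e−e_prev=-3.375; u=1·(-0.375)+1/4·2.625+1·(-3.375)=-3.09375; next y=1/10·3.375+1/2·(-3.09375)=-1.209375
n=2: y=-1.209375, sp=3, e=sp−y=4.209375; I=6.834375, D=e−e_prev=4.584375; u=1·4.209375+1/4·6.834375+1·4.584375≈10.502344; next y=1/10·(-1.209375)+1/2·10.502344≈5.130234
n=3: y≈5.130234, sp=3, e=sp−y≈-2.130234; I≈4.704141, D=e−e_prev≈-6.339609; u=1·(-2.130234)+1/4·4.704141+1·(-6.339609)≈-7.293809; next y=1/10·5.130234+1/2·(-7.293809)≈-3.133881
n=4: y≈-3.133881, sp=3, e=sp−y≈6.133881; I≈10.838021, D=e−e_prev≈8.264115; u=1·6.133881+1/4·10.838021+1·8.264115≈17.107501; next y=1/10·(-3.133881)+1/2·17.107501≈8.240363
n=5: y≈8.240363, sp=3, e=sp−y≈-5.240363; I≈5.597659, D=e−e_prev≈-11.374244; u=1·(-5.240363)+1/4·5.597659+1·(-11.374244)≈-15.215191; next y=1/10·8.240363+1/2·(-15.215191)≈-6.783559

0 3 6.750 0.000
1 3 -3.094 3.375
2 3 10.502 -1.209
3 3 -7.294 5.130
4 3 17.108 -3.134
5 3 -15.215 8.240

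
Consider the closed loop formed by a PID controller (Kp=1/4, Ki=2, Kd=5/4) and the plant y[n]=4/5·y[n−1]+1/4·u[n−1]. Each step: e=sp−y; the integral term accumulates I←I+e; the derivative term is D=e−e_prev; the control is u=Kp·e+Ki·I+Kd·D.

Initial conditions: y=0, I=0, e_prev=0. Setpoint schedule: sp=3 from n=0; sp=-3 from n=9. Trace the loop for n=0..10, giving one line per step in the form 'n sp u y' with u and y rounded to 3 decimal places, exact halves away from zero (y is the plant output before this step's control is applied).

(exact arithmetic carried between steps; '≈' marks a value shown rounded to 6 d.p. or computed from one; I and e_prev carry over from the previous line; the table rounds u and y to 3 d.p., halves away from zero)
n=0: y=0, sp=3, e=sp−y=3; I=3, D=e−e_prev=3; u=1/4·3+2·3+5/4·3=10.5; next y=4/5·0+1/4·10.5=2.625
n=1: y=2.625, sp=3, e=sp−y=0.375; I=3.375, D=e−e_prev=-2.625; u=1/4·0.375+2·3.375+5/4·(-2.625)=3.5625; next y=4/5·2.625+1/4·3.5625=2.990625
n=2: y=2.990625, sp=3, e=sp−y=0.009375; I=3.384375, D=e−e_prev=-0.365625; u=1/4·0.009375+2·3.384375+5/4·(-0.365625)≈6.314063; next y=4/5·2.990625+1/4·6.314063≈3.971016
n=3: y≈3.971016, sp=3, e=sp−y≈-0.971016; I≈2.413359, D=e−e_prev≈-0.980391; u=1/4·(-0.971016)+2·2.413359+5/4·(-0.980391)≈3.358477; next y=4/5·3.971016+1/4·3.358477≈4.016432
n=4: y≈4.016432, sp=3, e=sp−y≈-1.016432; I≈1.396928, D=e−e_prev≈-0.045416; u=1/4·(-1.016432)+2·1.396928+5/4·(-0.045416)≈2.482978; next y=4/5·4.016432+1/4·2.482978≈3.833890
n=5: y≈3.833890, sp=3, e=sp−y≈-0.833890; I≈0.563038, D=e−e_prev≈0.182542; u=1/4·(-0.833890)+2·0.563038+5/4·0.182542≈1.145781; next y=4/5·3.833890+1/4·1.145781≈3.353557
n=6: y≈3.353557, sp=3, e=sp−y≈-0.353557; I≈0.209481, D=e−e_prev≈0.480333; u=1/4·(-0.353557)+2·0.209481+5/4·0.480333≈0.930989; next y=4/5·3.353557+1/4·0.930989≈2.915593
n=7: y≈2.915593, sp=3, e=sp−y≈0.084407; I≈0.293888, D=e−e_prev≈0.437964; u=1/4·0.084407+2·0.293888+5/4·0.437964≈1.156334; next y=4/5·2.915593+1/4·1.156334≈2.621558
n=8: y≈2.621558, sp=3, e=sp−y≈0.378442; I≈0.672331, D=e−e_prev≈0.294035; u=1/4·0.378442+2·0.672331+5/4·0.294035≈1.806816; next y=4/5·2.621558+1/4·1.806816≈2.548950
n=9: y≈2.548950, sp=-3, e=sp−y≈-5.548950; I≈-4.876619, D=e−e_prev≈-5.927392; u=1/4·(-5.548950)+2·(-4.876619)+5/4·(-5.927392)≈-18.549717; next y=4/5·2.548950+1/4·(-18.549717)≈-2.598269
n=10: y≈-2.598269, sp=-3, e=sp−y≈-0.401731; I≈-5.278350, D=e−e_prev≈5.147219; u=1/4·(-0.401731)+2·(-5.278350)+5/4·5.147219≈-4.223109; next y=4/5·(-2.598269)+1/4·(-4.223109)≈-3.134393

0 3 10.500 0.000
1 3 3.563 2.625
2 3 6.314 2.991
3 3 3.358 3.971
4 3 2.483 4.016
5 3 1.146 3.834
6 3 0.931 3.354
7 3 1.156 2.916
8 3 1.807 2.622
9 -3 -18.550 2.549
10 -3 -4.223 -2.598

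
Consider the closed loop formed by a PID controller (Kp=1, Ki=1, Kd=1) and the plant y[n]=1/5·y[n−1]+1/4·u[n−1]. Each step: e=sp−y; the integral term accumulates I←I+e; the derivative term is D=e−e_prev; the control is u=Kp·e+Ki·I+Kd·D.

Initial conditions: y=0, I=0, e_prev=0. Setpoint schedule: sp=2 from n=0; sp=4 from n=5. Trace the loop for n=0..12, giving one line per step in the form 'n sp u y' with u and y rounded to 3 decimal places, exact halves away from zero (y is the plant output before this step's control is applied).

(exact arithmetic carried between steps; '≈' marks a value shown rounded to 6 d.p. or computed from one; I and e_prev carry over from the previous line; the table rounds u and y to 3 d.p., halves away from zero)
n=0: y=0, sp=2, e=sp−y=2; I=2, D=e−e_prev=2; u=1·2+1·2+1·2=6; next y=1/5·0+1/4·6=1.5
n=1: y=1.5, sp=2, e=sp−y=0.5; I=2.5, D=e−e_prev=-1.5; u=1·0.5+1·2.5+1·(-1.5)=1.5; next y=1/5·1.5+1/4·1.5=0.675
n=2: y=0.675, sp=2, e=sp−y=1.325; I=3.825, D=e−e_prev=0.825; u=1·1.325+1·3.825+1·0.825=5.975; next y=1/5·0.675+1/4·5.975=1.62875
n=3: y=1.62875, sp=2, e=sp−y=0.37125; I=4.19625, D=e−e_prev=-0.95375; u=1·0.37125+1·4.19625+1·(-0.95375)=3.61375; next y=1/5·1.62875+1/4·3.61375≈1.229188
n=4: y≈1.229188, sp=2, e=sp−y≈0.770813; I≈4.967063, D=e−e_prev≈0.399563; u=1·0.770813+1·4.967063+1·0.399563≈6.137438; next y=1/5·1.229188+1/4·6.137438≈1.780197
n=5: y≈1.780197, sp=4, e=sp−y≈2.219803; I≈7.186866, D=e−e_prev≈1.448991; u=1·2.219803+1·7.186866+1·1.448991≈10.855659; next y=1/5·1.780197+1/4·10.855659≈3.069954
n=6: y≈3.069954, sp=4, e=sp−y≈0.930046; I≈8.116911, D=e−e_prev≈-1.289757; u=1·0.930046+1·8.116911+1·(-1.289757)≈7.757200; next y=1/5·3.069954+1/4·7.757200≈2.553291
n=7: y≈2.553291, sp=4, e=sp−y≈1.446709; I≈9.563621, D=e−e_prev≈0.516663; u=1·1.446709+1·9.563621+1·0.516663≈11.526993; next y=1/5·2.553291+1/4·11.526993≈3.392406
n=8: y≈3.392406, sp=4, e=sp−y≈0.607594; I≈10.171214, D=e−e_prev≈-0.839116; u=1·0.607594+1·10.171214+1·(-0.839116)≈9.939692; next y=1/5·3.392406+1/4·9.939692≈3.163404
n=9: y≈3.163404, sp=4, e=sp−y≈0.836596; I≈11.007810, D=e−e_prev≈0.229002; u=1·0.836596+1·11.007810+1·0.229002≈12.073408; next y=1/5·3.163404+1/4·12.073408≈3.651033
n=10: y≈3.651033, sp=4, e=sp−y≈0.348967; I≈11.356777, D=e−e_prev≈-0.487628; u=1·0.348967+1·11.356777+1·(-0.487628)≈11.218116; next y=1/5·3.651033+1/4·11.218116≈3.534736
n=11: y≈3.534736, sp=4, e=sp−y≈0.465264; I≈11.822042, D=e−e_prev≈0.116297; u=1·0.465264+1·11.822042+1·0.116297≈12.403603; next y=1/5·3.534736+1/4·12.403603≈3.807848
n=12: y≈3.807848, sp=4, e=sp−y≈0.192152; I≈12.014194, D=e−e_prev≈-0.273112; u=1·0.192152+1·12.014194+1·(-0.273112)≈11.933233; next y=1/5·3.807848+1/4·11.933233≈3.744878

0 2 6.000 0.000
1 2 1.500 1.500
2 2 5.975 0.675
3 2 3.614 1.629
4 2 6.137 1.229
5 4 10.856 1.780
6 4 7.757 3.070
7 4 11.527 2.553
8 4 9.940 3.392
9 4 12.073 3.163
10 4 11.218 3.651
11 4 12.404 3.535
12 4 11.933 3.808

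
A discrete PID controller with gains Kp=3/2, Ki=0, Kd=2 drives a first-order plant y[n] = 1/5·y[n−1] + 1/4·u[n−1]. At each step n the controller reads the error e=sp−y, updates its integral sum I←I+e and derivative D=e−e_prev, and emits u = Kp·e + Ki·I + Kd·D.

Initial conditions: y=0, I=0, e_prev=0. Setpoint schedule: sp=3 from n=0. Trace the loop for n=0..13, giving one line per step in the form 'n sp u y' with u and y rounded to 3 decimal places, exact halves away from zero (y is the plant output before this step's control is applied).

(exact arithmetic carried between steps; '≈' marks a value shown rounded to 6 d.p. or computed from one; I and e_prev carry over from the previous line; the table rounds u and y to 3 d.p., halves away from zero)
n=0: y=0, sp=3, e=sp−y=3; I=3, D=e−e_prev=3; u=3/2·3+0·3+2·3=10.5; next y=1/5·0+1/4·10.5=2.625
n=1: y=2.625, sp=3, e=sp−y=0.375; I=3.375, D=e−e_prev=-2.625; u=3/2·0.375+0·3.375+2·(-2.625)=-4.6875; next y=1/5·2.625+1/4·(-4.6875)=-0.646875
n=2: y=-0.646875, sp=3, e=sp−y=3.646875; I=7.021875, D=e−e_prev=3.271875; u=3/2·3.646875+0·7.021875+2·3.271875≈12.014063; next y=1/5·(-0.646875)+1/4·12.014063≈2.874141
n=3: y≈2.874141, sp=3, e=sp−y≈0.125859; I≈7.147734, D=e−e_prev≈-3.521016; u=3/2·0.125859+0·7.147734+2·(-3.521016)≈-6.853242; next y=1/5·2.874141+1/4·(-6.853242)≈-1.138482
n=4: y≈-1.138482, sp=3, e=sp−y≈4.138482; I≈11.286217, D=e−e_prev≈4.012623; u=3/2·4.138482+0·11.286217+2·4.012623≈14.232970; next y=1/5·(-1.138482)+1/4·14.232970≈3.330546
n=5: y≈3.330546, sp=3, e=sp−y≈-0.330546; I≈10.955671, D=e−e_prev≈-4.469028; u=3/2·(-0.330546)+0·10.955671+2·(-4.469028)≈-9.433876; next y=1/5·3.330546+1/4·(-9.433876)≈-1.692360
n=6: y≈-1.692360, sp=3, e=sp−y≈4.692360; I≈15.648031, D=e−e_prev≈5.022906; u=3/2·4.692360+0·15.648031+2·5.022906≈17.084351; next y=1/5·(-1.692360)+1/4·17.084351≈3.932616
n=7: y≈3.932616, sp=3, e=sp−y≈-0.932616; I≈14.715415, D=e−e_prev≈-5.624976; u=3/2·(-0.932616)+0·14.715415+2·(-5.624976)≈-12.648875; next y=1/5·3.932616+1/4·(-12.648875)≈-2.375696
n=8: y≈-2.375696, sp=3, e=sp−y≈5.375696; I≈20.091110, D=e−e_prev≈6.308311; u=3/2·5.375696+0·20.091110+2·6.308311≈20.680166; next y=1/5·(-2.375696)+1/4·20.680166≈4.694902
n=9: y≈4.694902, sp=3, e=sp−y≈-1.694902; I≈18.396208, D=e−e_prev≈-7.070598; u=3/2·(-1.694902)+0·18.396208+2·(-7.070598)≈-16.683549; next y=1/5·4.694902+1/4·(-16.683549)≈-3.231907
n=10: y≈-3.231907, sp=3, e=sp−y≈6.231907; I≈24.628115, D=e−e_prev≈7.926809; u=3/2·6.231907+0·24.628115+2·7.926809≈25.201479; next y=1/5·(-3.231907)+1/4·25.201479≈5.653988
n=11: y≈5.653988, sp=3, e=sp−y≈-2.653988; I≈21.974126, D=e−e_prev≈-8.885895; u=3/2·(-2.653988)+0·21.974126+2·(-8.885895)≈-21.752773; next y=1/5·5.653988+1/4·(-21.752773)≈-4.307396
n=12: y≈-4.307396, sp=3, e=sp−y≈7.307396; I≈29.281522, D=e−e_prev≈9.961384; u=3/2·7.307396+0·29.281522+2·9.961384≈30.883861; next y=1/5·(-4.307396)+1/4·30.883861≈6.859486
n=13: y≈6.859486, sp=3, e=sp−y≈-3.859486; I≈25.422036, D=e−e_prev≈-11.166882; u=3/2·(-3.859486)+0·25.422036+2·(-11.166882)≈-28.122993; next y=1/5·6.859486+1/4·(-28.122993)≈-5.658851

0 3 10.500 0.000
1 3 -4.688 2.625
2 3 12.014 -0.647
3 3 -6.853 2.874
4 3 14.233 -1.138
5 3 -9.434 3.331
6 3 17.084 -1.692
7 3 -12.649 3.933
8 3 20.680 -2.376
9 3 -16.684 4.695
10 3 25.201 -3.232
11 3 -21.753 5.654
12 3 30.884 -4.307
13 3 -28.123 6.859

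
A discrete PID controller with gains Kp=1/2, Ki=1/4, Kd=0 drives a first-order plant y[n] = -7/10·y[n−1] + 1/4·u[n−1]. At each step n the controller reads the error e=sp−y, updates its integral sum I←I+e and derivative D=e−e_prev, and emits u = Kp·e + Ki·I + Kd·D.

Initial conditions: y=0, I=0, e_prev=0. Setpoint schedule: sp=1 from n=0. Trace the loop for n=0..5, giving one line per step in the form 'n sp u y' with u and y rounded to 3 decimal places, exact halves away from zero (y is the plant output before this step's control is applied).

(exact arithmetic carried between steps; '≈' marks a value shown rounded to 6 d.p. or computed from one; I and e_prev carry over from the previous line; the table rounds u and y to 3 d.p., halves away from zero)
n=0: y=0, sp=1, e=sp−y=1; I=1, D=e−e_prev=1; u=1/2·1+1/4·1+0·1=0.75; next y=-7/10·0+1/4·0.75=0.1875
n=1: y=0.1875, sp=1, e=sp−y=0.8125; I=1.8125, D=e−e_prev=-0.1875; u=1/2·0.8125+1/4·1.8125+0·(-0.1875)=0.859375; next y=-7/10·0.1875+1/4·0.859375≈0.083594
n=2: y≈0.083594, sp=1, e=sp−y≈0.916406; I≈2.728906, D=e−e_prev≈0.103906; u=1/2·0.916406+1/4·2.728906+0·0.103906≈1.140430; next y=-7/10·0.083594+1/4·1.140430≈0.226592
n=3: y≈0.226592, sp=1, e=sp−y≈0.773408; I≈3.502314, D=e−e_prev≈-0.142998; u=1/2·0.773408+1/4·3.502314+0·(-0.142998)≈1.262283; next y=-7/10·0.226592+1/4·1.262283≈0.156956
n=4: y≈0.156956, sp=1, e=sp−y≈0.843044; I≈4.345358, D=e−e_prev≈0.069635; u=1/2·0.843044+1/4·4.345358+0·0.069635≈1.507861; next y=-7/10·0.156956+1/4·1.507861≈0.267096
n=5: y≈0.267096, sp=1, e=sp−y≈0.732904; I≈5.078262, D=e−e_prev≈-0.110139; u=1/2·0.732904+1/4·5.078262+0·(-0.110139)≈1.636018; next y=-7/10·0.267096+1/4·1.636018≈0.222037

0 1 0.750 0.000
1 1 0.859 0.188
2 1 1.140 0.084
3 1 1.262 0.227
4 1 1.508 0.157
5 1 1.636 0.267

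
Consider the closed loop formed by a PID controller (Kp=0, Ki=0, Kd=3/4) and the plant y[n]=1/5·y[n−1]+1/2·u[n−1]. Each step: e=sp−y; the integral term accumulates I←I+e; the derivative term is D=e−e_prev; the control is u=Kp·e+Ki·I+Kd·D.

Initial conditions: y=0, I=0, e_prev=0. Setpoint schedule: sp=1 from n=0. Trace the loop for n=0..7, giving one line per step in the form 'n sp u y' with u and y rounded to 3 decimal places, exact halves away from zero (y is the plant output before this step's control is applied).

(exact arithmetic carried between steps; '≈' marks a value shown rounded to 6 d.p. or computed from one; I and e_prev carry over from the previous line; the table rounds u and y to 3 d.p., halves away from zero)
n=0: y=0, sp=1, e=sp−y=1; I=1, D=e−e_prev=1; u=0·1+0·1+3/4·1=0.75; next y=1/5·0+1/2·0.75=0.375
n=1: y=0.375, sp=1, e=sp−y=0.625; I=1.625, D=e−e_prev=-0.375; u=0·0.625+0·1.625+3/4·(-0.375)=-0.28125; next y=1/5·0.375+1/2·(-0.28125)=-0.065625
n=2: y=-0.065625, sp=1, e=sp−y=1.065625; I=2.690625, D=e−e_prev=0.440625; u=0·1.065625+0·2.690625+3/4·0.440625≈0.330469; next y=1/5·(-0.065625)+1/2·0.330469≈0.152109
n=3: y≈0.152109, sp=1, e=sp−y≈0.847891; I≈3.538516, D=e−e_prev≈-0.217734; u=0·0.847891+0·3.538516+3/4·(-0.217734)≈-0.163301; next y=1/5·0.152109+1/2·(-0.163301)≈-0.051229
n=4: y≈-0.051229, sp=1, e=sp−y≈1.051229; I≈4.589744, D=e−e_prev≈0.203338; u=0·1.051229+0·4.589744+3/4·0.203338≈0.152503; next y=1/5·(-0.051229)+1/2·0.152503≈0.066006
n=5: y≈0.066006, sp=1, e=sp−y≈0.933994; I≈5.523738, D=e−e_prev≈-0.117235; u=0·0.933994+0·5.523738+3/4·(-0.117235)≈-0.087926; next y=1/5·0.066006+1/2·(-0.087926)≈-0.030762
n=6: y≈-0.030762, sp=1, e=sp−y≈1.030762; I≈6.554500, D=e−e_prev≈0.096768; u=0·1.030762+0·6.554500+3/4·0.096768≈0.072576; next y=1/5·(-0.030762)+1/2·0.072576≈0.030136
n=7: y≈0.030136, sp=1, e=sp−y≈0.969864; I≈7.524364, D=e−e_prev≈-0.060897; u=0·0.969864+0·7.524364+3/4·(-0.060897)≈-0.045673; next y=1/5·0.030136+1/2·(-0.045673)≈-0.016809

0 1 0.750 0.000
1 1 -0.281 0.375
2 1 0.330 -0.066
3 1 -0.163 0.152
4 1 0.153 -0.051
5 1 -0.088 0.066
6 1 0.073 -0.031
7 1 -0.046 0.030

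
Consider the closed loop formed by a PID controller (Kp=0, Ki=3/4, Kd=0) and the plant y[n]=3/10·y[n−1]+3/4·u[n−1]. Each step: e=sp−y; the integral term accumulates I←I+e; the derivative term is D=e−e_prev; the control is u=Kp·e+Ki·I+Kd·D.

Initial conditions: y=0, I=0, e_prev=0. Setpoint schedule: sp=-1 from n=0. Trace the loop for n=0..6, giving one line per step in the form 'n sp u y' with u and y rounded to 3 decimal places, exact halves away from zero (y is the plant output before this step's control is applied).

(exact arithmetic carried between steps; '≈' marks a value shown rounded to 6 d.p. or computed from one; I and e_prev carry over from the previous line; the table rounds u and y to 3 d.p., halves away from zero)
n=0: y=0, sp=-1, e=sp−y=-1; I=-1, D=e−e_prev=-1; u=0·(-1)+3/4·(-1)+0·(-1)=-0.75; next y=3/10·0+3/4·(-0.75)=-0.5625
n=1: y=-0.5625, sp=-1, e=sp−y=-0.4375; I=-1.4375, D=e−e_prev=0.5625; u=0·(-0.4375)+3/4·(-1.4375)+0·0.5625=-1.078125; next y=3/10·(-0.5625)+3/4·(-1.078125)≈-0.977344
n=2: y≈-0.977344, sp=-1, e=sp−y≈-0.022656; I≈-1.460156, D=e−e_prev≈0.414844; u=0·(-0.022656)+3/4·(-1.460156)+0·0.414844≈-1.095117; next y=3/10·(-0.977344)+3/4·(-1.095117)≈-1.114541
n=3: y≈-1.114541, sp=-1, e=sp−y≈0.114541; I≈-1.345615, D=e−e_prev≈0.137197; u=0·0.114541+3/4·(-1.345615)+0·0.137197≈-1.009211; next y=3/10·(-1.114541)+3/4·(-1.009211)≈-1.091271
n=4: y≈-1.091271, sp=-1, e=sp−y≈0.091271; I≈-1.254344, D=e−e_prev≈-0.023270; u=0·0.091271+3/4·(-1.254344)+0·(-0.023270)≈-0.940758; next y=3/10·(-1.091271)+3/4·(-0.940758)≈-1.032950
n=5: y≈-1.032950, sp=-1, e=sp−y≈0.032950; I≈-1.221394, D=e−e_prev≈-0.058321; u=0·0.032950+3/4·(-1.221394)+0·(-0.058321)≈-0.916046; next y=3/10·(-1.032950)+3/4·(-0.916046)≈-0.996919
n=6: y≈-0.996919, sp=-1, e=sp−y≈-0.003081; I≈-1.224475, D=e−e_prev≈-0.036031; u=0·(-0.003081)+3/4·(-1.224475)+0·(-0.036031)≈-0.918356; next y=3/10·(-0.996919)+3/4·(-0.918356)≈-0.987843

0 -1 -0.750 0.000
1 -1 -1.078 -0.563
2 -1 -1.095 -0.977
3 -1 -1.009 -1.115
4 -1 -0.941 -1.091
5 -1 -0.916 -1.033
6 -1 -0.918 -0.997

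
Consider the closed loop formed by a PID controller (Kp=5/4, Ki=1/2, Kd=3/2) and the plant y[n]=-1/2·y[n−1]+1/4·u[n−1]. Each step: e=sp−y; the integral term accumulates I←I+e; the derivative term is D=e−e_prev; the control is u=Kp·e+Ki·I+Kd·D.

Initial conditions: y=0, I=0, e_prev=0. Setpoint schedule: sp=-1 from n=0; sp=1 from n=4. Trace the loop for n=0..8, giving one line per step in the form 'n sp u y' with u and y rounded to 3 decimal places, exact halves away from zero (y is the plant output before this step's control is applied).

0 -1 -3.250 0.000
1 -1 0.391 -0.813
2 -1 -5.200 0.504
3 -1 2.704 -1.552
4 1 -3.367 1.452
5 1 7.727 -1.568
6 1 -9.440 2.716
7 1 17.037 -3.718
8 1 -22.221 6.118

(exact arithmetic carried between steps; '≈' marks a value shown rounded to 6 d.p. or computed from one; I and e_prev carry over from the previous line; the table rounds u and y to 3 d.p., halves away from zero)
n=0: y=0, sp=-1, e=sp−y=-1; I=-1, D=e−e_prev=-1; u=5/4·(-1)+1/2·(-1)+3/2·(-1)=-3.25; next y=-1/2·0+1/4·(-3.25)=-0.8125
n=1: y=-0.8125, sp=-1, e=sp−y=-0.1875; I=-1.1875, D=e−e_prev=0.8125; u=5/4·(-0.1875)+1/2·(-1.1875)+3/2·0.8125=0.390625; next y=-1/2·(-0.8125)+1/4·0.390625≈0.503906
n=2: y≈0.503906, sp=-1, e=sp−y≈-1.503906; I≈-2.691406, D=e−e_prev≈-1.316406; u=5/4·(-1.503906)+1/2·(-2.691406)+3/2·(-1.316406)≈-5.200195; next y=-1/2·0.503906+1/4·(-5.200195)≈-1.552002
n=3: y≈-1.552002, sp=-1, e=sp−y≈0.552002; I≈-2.139404, D=e−e_prev≈2.055908; u=5/4·0.552002+1/2·(-2.139404)+3/2·2.055908≈2.704163; next y=-1/2·(-1.552002)+1/4·2.704163≈1.452042
n=4: y≈1.452042, sp=1, e=sp−y≈-0.452042; I≈-2.591446, D=e−e_prev≈-1.004044; u=5/4·(-0.452042)+1/2·(-2.591446)+3/2·(-1.004044)≈-3.366840; next y=-1/2·1.452042+1/4·(-3.366840)≈-1.567731
n=5: y≈-1.567731, sp=1, e=sp−y≈2.567731; I≈-0.023715, D=e−e_prev≈3.019773; u=5/4·2.567731+1/2·(-0.023715)+3/2·3.019773≈7.727465; next y=-1/2·(-1.567731)+1/4·7.727465≈2.715732
n=6: y≈2.715732, sp=1, e=sp−y≈-1.715732; I≈-1.739447, D=e−e_prev≈-4.283463; u=5/4·(-1.715732)+1/2·(-1.739447)+3/2·(-4.283463)≈-9.439582; next y=-1/2·2.715732+1/4·(-9.439582)≈-3.717761
n=7: y≈-3.717761, sp=1, e=sp−y≈4.717761; I≈2.978315, D=e−e_prev≈6.433493; u=5/4·4.717761+1/2·2.978315+3/2·6.433493≈17.036598; next y=-1/2·(-3.717761)+1/4·17.036598≈6.118030
n=8: y≈6.118030, sp=1, e=sp−y≈-5.118030; I≈-2.139716, D=e−e_prev≈-9.835792; u=5/4·(-5.118030)+1/2·(-2.139716)+3/2·(-9.835792)≈-22.221083; next y=-1/2·6.118030+1/4·(-22.221083)≈-8.614286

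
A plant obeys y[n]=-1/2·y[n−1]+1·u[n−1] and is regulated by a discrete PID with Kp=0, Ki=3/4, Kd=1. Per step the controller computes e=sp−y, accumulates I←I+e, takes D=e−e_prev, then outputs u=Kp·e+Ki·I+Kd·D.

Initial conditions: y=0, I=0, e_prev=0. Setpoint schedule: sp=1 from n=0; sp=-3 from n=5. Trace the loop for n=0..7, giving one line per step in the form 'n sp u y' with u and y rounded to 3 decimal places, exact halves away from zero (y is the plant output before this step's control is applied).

(exact arithmetic carried between steps; '≈' marks a value shown rounded to 6 d.p. or computed from one; I and e_prev carry over from the previous line; the table rounds u and y to 3 d.p., halves away from zero)
n=0: y=0, sp=1, e=sp−y=1; I=1, D=e−e_prev=1; u=0·1+3/4·1+1·1=1.75; next y=-1/2·0+1·1.75=1.75
n=1: y=1.75, sp=1, e=sp−y=-0.75; I=0.25, D=e−e_prev=-1.75; u=0·(-0.75)+3/4·0.25+1·(-1.75)=-1.5625; next y=-1/2·1.75+1·(-1.5625)=-2.4375
n=2: y=-2.4375, sp=1, e=sp−y=3.4375; I=3.6875, D=e−e_prev=4.1875; u=0·3.4375+3/4·3.6875+1·4.1875=6.953125; next y=-1/2·(-2.4375)+1·6.953125=8.171875
n=3: y=8.171875, sp=1, e=sp−y=-7.171875; I=-3.484375, D=e−e_prev=-10.609375; u=0·(-7.171875)+3/4·(-3.484375)+1·(-10.609375)≈-13.222656; next y=-1/2·8.171875+1·(-13.222656)≈-17.308594
n=4: y≈-17.308594, sp=1, e=sp−y≈18.308594; I≈14.824219, D=e−e_prev≈25.480469; u=0·18.308594+3/4·14.824219+1·25.480469≈36.598633; next y=-1/2·(-17.308594)+1·36.598633≈45.252930
n=5: y≈45.252930, sp=-3, e=sp−y≈-48.252930; I≈-33.428711, D=e−e_prev≈-66.561523; u=0·(-48.252930)+3/4·(-33.428711)+1·(-66.561523)≈-91.633057; next y=-1/2·45.252930+1·(-91.633057)≈-114.259521
n=6: y≈-114.259521, sp=-3, e=sp−y≈111.259521; I≈77.830811, D=e−e_prev≈159.512451; u=0·111.259521+3/4·77.830811+1·159.512451≈217.885559; next y=-1/2·(-114.259521)+1·217.885559≈275.015320
n=7: y≈275.015320, sp=-3, e=sp−y≈-278.015320; I≈-200.184509, D=e−e_prev≈-389.274841; u=0·(-278.015320)+3/4·(-200.184509)+1·(-389.274841)≈-539.413223; next y=-1/2·275.015320+1·(-539.413223)≈-676.920883

0 1 1.750 0.000
1 1 -1.563 1.750
2 1 6.953 -2.438
3 1 -13.223 8.172
4 1 36.599 -17.309
5 -3 -91.633 45.253
6 -3 217.886 -114.260
7 -3 -539.413 275.015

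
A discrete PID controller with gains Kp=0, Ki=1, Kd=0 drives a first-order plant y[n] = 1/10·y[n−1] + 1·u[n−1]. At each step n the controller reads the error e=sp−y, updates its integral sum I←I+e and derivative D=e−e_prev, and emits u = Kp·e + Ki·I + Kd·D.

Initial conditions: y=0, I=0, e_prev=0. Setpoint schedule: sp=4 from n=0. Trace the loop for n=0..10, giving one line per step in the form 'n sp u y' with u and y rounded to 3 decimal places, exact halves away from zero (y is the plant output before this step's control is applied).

(exact arithmetic carried between steps; '≈' marks a value shown rounded to 6 d.p. or computed from one; I and e_prev carry over from the previous line; the table rounds u and y to 3 d.p., halves away from zero)
n=0: y=0, sp=4, e=sp−y=4; I=4, D=e−e_prev=4; u=0·4+1·4+0·4=4; next y=1/10·0+1·4=4
n=1: y=4, sp=4, e=sp−y=0; I=4, D=e−e_prev=-4; u=0·0+1·4+0·(-4)=4; next y=1/10·4+1·4=4.4
n=2: y=4.4, sp=4, e=sp−y=-0.4; I=3.6, D=e−e_prev=-0.4; u=0·(-0.4)+1·3.6+0·(-0.4)=3.6; next y=1/10·4.4+1·3.6=4.04
n=3: y=4.04, sp=4, e=sp−y=-0.04; I=3.56, D=e−e_prev=0.36; u=0·(-0.04)+1·3.56+0·0.36=3.56; next y=1/10·4.04+1·3.56=3.964
n=4: y=3.964, sp=4, e=sp−y=0.036; I=3.596, D=e−e_prev=0.076; u=0·0.036+1·3.596+0·0.076=3.596; next y=1/10·3.964+1·3.596=3.9924
n=5: y=3.9924, sp=4, e=sp−y=0.0076; I=3.6036, D=e−e_prev=-0.0284; u=0·0.0076+1·3.6036+0·(-0.0284)=3.6036; next y=1/10·3.9924+1·3.6036=4.00284
n=6: y=4.00284, sp=4, e=sp−y=-0.00284; I=3.60076, D=e−e_prev=-0.01044; u=0·(-0.00284)+1·3.60076+0·(-0.01044)=3.60076; next y=1/10·4.00284+1·3.60076=4.001044
n=7: y=4.001044, sp=4, e=sp−y=-0.001044; I=3.599716, D=e−e_prev=0.001796; u=0·(-0.001044)+1·3.599716+0·0.001796=3.599716; next y=1/10·4.001044+1·3.599716≈3.999820
n=8: y≈3.999820, sp=4, e=sp−y≈0.000180; I≈3.599896, D=e−e_prev≈0.001224; u=0·0.000180+1·3.599896+0·0.001224≈3.599896; next y=1/10·3.999820+1·3.599896≈3.999878
n=9: y≈3.999878, sp=4, e=sp−y≈0.000122; I≈3.600018, D=e−e_prev≈-0.000057; u=0·0.000122+1·3.600018+0·(-0.000057)≈3.600018; next y=1/10·3.999878+1·3.600018≈4.000006
n=10: y≈4.000006, sp=4, e=sp−y≈-0.000006; I≈3.600012, D=e−e_prev≈-0.000128; u=0·(-0.000006)+1·3.600012+0·(-0.000128)≈3.600012; next y=1/10·4.000006+1·3.600012≈4.000013

0 4 4.000 0.000
1 4 4.000 4.000
2 4 3.600 4.400
3 4 3.560 4.040
4 4 3.596 3.964
5 4 3.604 3.992
6 4 3.601 4.003
7 4 3.600 4.001
8 4 3.600 4.000
9 4 3.600 4.000
10 4 3.600 4.000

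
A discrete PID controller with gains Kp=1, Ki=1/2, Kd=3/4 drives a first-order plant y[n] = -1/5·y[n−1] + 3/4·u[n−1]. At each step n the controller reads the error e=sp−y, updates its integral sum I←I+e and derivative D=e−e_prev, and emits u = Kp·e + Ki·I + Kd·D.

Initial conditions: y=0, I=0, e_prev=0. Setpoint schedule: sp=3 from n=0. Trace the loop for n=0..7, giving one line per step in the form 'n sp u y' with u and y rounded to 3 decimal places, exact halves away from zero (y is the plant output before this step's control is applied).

(exact arithmetic carried between steps; '≈' marks a value shown rounded to 6 d.p. or computed from one; I and e_prev carry over from the previous line; the table rounds u and y to 3 d.p., halves away from zero)
n=0: y=0, sp=3, e=sp−y=3; I=3, D=e−e_prev=3; u=1·3+1/2·3+3/4·3=6.75; next y=-1/5·0+3/4·6.75=5.0625
n=1: y=5.0625, sp=3, e=sp−y=-2.0625; I=0.9375, D=e−e_prev=-5.0625; u=1·(-2.0625)+1/2·0.9375+3/4·(-5.0625)=-5.390625; next y=-1/5·5.0625+3/4·(-5.390625)≈-5.055469
n=2: y≈-5.055469, sp=3, e=sp−y≈8.055469; I≈8.992969, D=e−e_prev≈10.117969; u=1·8.055469+1/2·8.992969+3/4·10.117969≈20.140430; next y=-1/5·(-5.055469)+3/4·20.140430≈16.116416
n=3: y≈16.116416, sp=3, e=sp−y≈-13.116416; I≈-4.123447, D=e−e_prev≈-21.171885; u=1·(-13.116416)+1/2·(-4.123447)+3/4·(-21.171885)≈-31.057053; next y=-1/5·16.116416+3/4·(-31.057053)≈-26.516073
n=4: y≈-26.516073, sp=3, e=sp−y≈29.516073; I≈25.392626, D=e−e_prev≈42.632489; u=1·29.516073+1/2·25.392626+3/4·42.632489≈74.186753; next y=-1/5·(-26.516073)+3/4·74.186753≈60.943279
n=5: y≈60.943279, sp=3, e=sp−y≈-57.943279; I≈-32.550653, D=e−e_prev≈-87.459352; u=1·(-57.943279)+1/2·(-32.550653)+3/4·(-87.459352)≈-139.813120; next y=-1/5·60.943279+3/4·(-139.813120)≈-117.048496
n=6: y≈-117.048496, sp=3, e=sp−y≈120.048496; I≈87.497843, D=e−e_prev≈177.991775; u=1·120.048496+1/2·87.497843+3/4·177.991775≈297.291249; next y=-1/5·(-117.048496)+3/4·297.291249≈246.378136
n=7: y≈246.378136, sp=3, e=sp−y≈-243.378136; I≈-155.880293, D=e−e_prev≈-363.426632; u=1·(-243.378136)+1/2·(-155.880293)+3/4·(-363.426632)≈-593.888257; next y=-1/5·246.378136+3/4·(-593.888257)≈-494.691820

0 3 6.750 0.000
1 3 -5.391 5.063
2 3 20.140 -5.055
3 3 -31.057 16.116
4 3 74.187 -26.516
5 3 -139.813 60.943
6 3 297.291 -117.048
7 3 -593.888 246.378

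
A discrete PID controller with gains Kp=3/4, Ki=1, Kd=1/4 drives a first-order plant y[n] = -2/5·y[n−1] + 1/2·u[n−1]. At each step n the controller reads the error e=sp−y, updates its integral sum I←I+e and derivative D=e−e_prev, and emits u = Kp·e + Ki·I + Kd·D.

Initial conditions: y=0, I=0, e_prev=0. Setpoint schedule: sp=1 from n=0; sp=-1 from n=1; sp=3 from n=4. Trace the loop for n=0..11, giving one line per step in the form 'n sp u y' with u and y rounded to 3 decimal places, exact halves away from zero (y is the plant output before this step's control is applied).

(exact arithmetic carried between steps; '≈' marks a value shown rounded to 6 d.p. or computed from one; I and e_prev carry over from the previous line; the table rounds u and y to 3 d.p., halves away from zero)
n=0: y=0, sp=1, e=sp−y=1; I=1, D=e−e_prev=1; u=3/4·1+1·1+1/4·1=2; next y=-2/5·0+1/2·2=1
n=1: y=1, sp=-1, e=sp−y=-2; I=-1, D=e−e_prev=-3; u=3/4·(-2)+1·(-1)+1/4·(-3)=-3.25; next y=-2/5·1+1/2·(-3.25)=-2.025
n=2: y=-2.025, sp=-1, e=sp−y=1.025; I=0.025, D=e−e_prev=3.025; u=3/4·1.025+1·0.025+1/4·3.025=1.55; next y=-2/5·(-2.025)+1/2·1.55=1.585
n=3: y=1.585, sp=-1, e=sp−y=-2.585; I=-2.56, D=e−e_prev=-3.61; u=3/4·(-2.585)+1·(-2.56)+1/4·(-3.61)=-5.40125; next y=-2/5·1.585+1/2·(-5.40125)=-3.334625
n=4: y=-3.334625, sp=3, e=sp−y=6.334625; I=3.774625, D=e−e_prev=8.919625; u=3/4·6.334625+1·3.774625+1/4·8.919625=10.7555; next y=-2/5·(-3.334625)+1/2·10.7555=6.7116
n=5: y=6.7116, sp=3, e=sp−y=-3.7116; I=0.063025, D=e−e_prev=-10.046225; u=3/4·(-3.7116)+1·0.063025+1/4·(-10.046225)≈-5.232231; next y=-2/5·6.7116+1/2·(-5.232231)≈-5.300756
n=6: y≈-5.300756, sp=3, e=sp−y≈8.300756; I≈8.363781, D=e−e_prev≈12.012356; u=3/4·8.300756+1·8.363781+1/4·12.012356≈17.592436; next y=-2/5·(-5.300756)+1/2·17.592436≈10.916520
n=7: y≈10.916520, sp=3, e=sp−y≈-7.916520; I≈0.447260, D=e−e_prev≈-16.217276; u=3/4·(-7.916520)+1·0.447260+1/4·(-16.217276)≈-9.544449; next y=-2/5·10.916520+1/2·(-9.544449)≈-9.138833
n=8: y≈-9.138833, sp=3, e=sp−y≈12.138833; I≈12.586093, D=e−e_prev≈20.055353; u=3/4·12.138833+1·12.586093+1/4·20.055353≈26.704056; next y=-2/5·(-9.138833)+1/2·26.704056≈17.007561
n=9: y≈17.007561, sp=3, e=sp−y≈-14.007561; I≈-1.421468, D=e−e_prev≈-26.146394; u=3/4·(-14.007561)+1·(-1.421468)+1/4·(-26.146394)≈-18.463737; next y=-2/5·17.007561+1/2·(-18.463737)≈-16.034893
n=10: y≈-16.034893, sp=3, e=sp−y≈19.034893; I≈17.613425, D=e−e_prev≈33.042454; u=3/4·19.034893+1·17.613425+1/4·33.042454≈40.150208; next y=-2/5·(-16.034893)+1/2·40.150208≈26.489061
n=11: y≈26.489061, sp=3, e=sp−y≈-23.489061; I≈-5.875636, D=e−e_prev≈-42.523954; u=3/4·(-23.489061)+1·(-5.875636)+1/4·(-42.523954)≈-34.123421; next y=-2/5·26.489061+1/2·(-34.123421)≈-27.657335

0 1 2.000 0.000
1 -1 -3.250 1.000
2 -1 1.550 -2.025
3 -1 -5.401 1.585
4 3 10.756 -3.335
5 3 -5.232 6.712
6 3 17.592 -5.301
7 3 -9.544 10.917
8 3 26.704 -9.139
9 3 -18.464 17.008
10 3 40.150 -16.035
11 3 -34.123 26.489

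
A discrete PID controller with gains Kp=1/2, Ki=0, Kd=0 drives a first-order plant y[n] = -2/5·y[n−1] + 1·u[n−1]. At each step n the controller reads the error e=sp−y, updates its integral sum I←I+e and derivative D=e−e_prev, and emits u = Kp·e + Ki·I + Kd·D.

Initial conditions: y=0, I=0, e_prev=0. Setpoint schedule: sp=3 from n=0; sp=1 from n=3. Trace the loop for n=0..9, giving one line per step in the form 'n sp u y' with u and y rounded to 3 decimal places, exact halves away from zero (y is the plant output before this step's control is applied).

(exact arithmetic carried between steps; '≈' marks a value shown rounded to 6 d.p. or computed from one; I and e_prev carry over from the previous line; the table rounds u and y to 3 d.p., halves away from zero)
n=0: y=0, sp=3, e=sp−y=3; I=3, D=e−e_prev=3; u=1/2·3+0·3+0·3=1.5; next y=-2/5·0+1·1.5=1.5
n=1: y=1.5, sp=3, e=sp−y=1.5; I=4.5, D=e−e_prev=-1.5; u=1/2·1.5+0·4.5+0·(-1.5)=0.75; next y=-2/5·1.5+1·0.75=0.15
n=2: y=0.15, sp=3, e=sp−y=2.85; I=7.35, D=e−e_prev=1.35; u=1/2·2.85+0·7.35+0·1.35=1.425; next y=-2/5·0.15+1·1.425=1.365
n=3: y=1.365, sp=1, e=sp−y=-0.365; I=6.985, D=e−e_prev=-3.215; u=1/2·(-0.365)+0·6.985+0·(-3.215)=-0.1825; next y=-2/5·1.365+1·(-0.1825)=-0.7285
n=4: y=-0.7285, sp=1, e=sp−y=1.7285; I=8.7135, D=e−e_prev=2.0935; u=1/2·1.7285+0·8.7135+0·2.0935=0.86425; next y=-2/5·(-0.7285)+1·0.86425=1.15565
n=5: y=1.15565, sp=1, e=sp−y=-0.15565; I=8.55785, D=e−e_prev=-1.88415; u=1/2·(-0.15565)+0·8.55785+0·(-1.88415)=-0.077825; next y=-2/5·1.15565+1·(-0.077825)=-0.540085
n=6: y=-0.540085, sp=1, e=sp−y=1.540085; I=10.097935, D=e−e_prev=1.695735; u=1/2·1.540085+0·10.097935+0·1.695735≈0.770043; next y=-2/5·(-0.540085)+1·0.770043≈0.986077
n=7: y≈0.986077, sp=1, e=sp−y≈0.013924; I≈10.111859, D=e−e_prev≈-1.526162; u=1/2·0.013924+0·10.111859+0·(-1.526162)≈0.006962; next y=-2/5·0.986077+1·0.006962≈-0.387469
n=8: y≈-0.387469, sp=1, e=sp−y≈1.387469; I≈11.499327, D=e−e_prev≈1.373545; u=1/2·1.387469+0·11.499327+0·1.373545≈0.693734; next y=-2/5·(-0.387469)+1·0.693734≈0.848722
n=9: y≈0.848722, sp=1, e=sp−y≈0.151278; I≈11.650605, D=e−e_prev≈-1.236191; u=1/2·0.151278+0·11.650605+0·(-1.236191)≈0.075639; next y=-2/5·0.848722+1·0.075639≈-0.263850

0 3 1.500 0.000
1 3 0.750 1.500
2 3 1.425 0.150
3 1 -0.183 1.365
4 1 0.864 -0.729
5 1 -0.078 1.156
6 1 0.770 -0.540
7 1 0.007 0.986
8 1 0.694 -0.387
9 1 0.076 0.849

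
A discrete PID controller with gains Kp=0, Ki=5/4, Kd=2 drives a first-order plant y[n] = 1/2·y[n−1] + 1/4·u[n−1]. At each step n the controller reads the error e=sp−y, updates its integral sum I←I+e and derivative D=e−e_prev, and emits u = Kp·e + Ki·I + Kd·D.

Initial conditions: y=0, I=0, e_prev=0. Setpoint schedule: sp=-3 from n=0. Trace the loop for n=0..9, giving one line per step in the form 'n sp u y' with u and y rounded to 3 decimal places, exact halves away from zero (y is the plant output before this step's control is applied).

(exact arithmetic carried between steps; '≈' marks a value shown rounded to 6 d.p. or computed from one; I and e_prev carry over from the previous line; the table rounds u and y to 3 d.p., halves away from zero)
n=0: y=0, sp=-3, e=sp−y=-3; I=-3, D=e−e_prev=-3; u=0·(-3)+5/4·(-3)+2·(-3)=-9.75; next y=1/2·0+1/4·(-9.75)=-2.4375
n=1: y=-2.4375, sp=-3, e=sp−y=-0.5625; I=-3.5625, D=e−e_prev=2.4375; u=0·(-0.5625)+5/4·(-3.5625)+2·2.4375=0.421875; next y=1/2·(-2.4375)+1/4·0.421875≈-1.113281
n=2: y≈-1.113281, sp=-3, e=sp−y≈-1.886719; I≈-5.449219, D=e−e_prev≈-1.324219; u=0·(-1.886719)+5/4·(-5.449219)+2·(-1.324219)≈-9.459961; next y=1/2·(-1.113281)+1/4·(-9.459961)≈-2.921631
n=3: y≈-2.921631, sp=-3, e=sp−y≈-0.078369; I≈-5.527588, D=e−e_prev≈1.808350; u=0·(-0.078369)+5/4·(-5.527588)+2·1.808350≈-3.292786; next y=1/2·(-2.921631)+1/4·(-3.292786)≈-2.284012
n=4: y≈-2.284012, sp=-3, e=sp−y≈-0.715988; I≈-6.243576, D=e−e_prev≈-0.637619; u=0·(-0.715988)+5/4·(-6.243576)+2·(-0.637619)≈-9.079708; next y=1/2·(-2.284012)+1/4·(-9.079708)≈-3.411933
n=5: y≈-3.411933, sp=-3, e=sp−y≈0.411933; I≈-5.831643, D=e−e_prev≈1.127921; u=0·0.411933+5/4·(-5.831643)+2·1.127921≈-5.033712; next y=1/2·(-3.411933)+1/4·(-5.033712)≈-2.964394
n=6: y≈-2.964394, sp=-3, e=sp−y≈-0.035606; I≈-5.867249, D=e−e_prev≈-0.447539; u=0·(-0.035606)+5/4·(-5.867249)+2·(-0.447539)≈-8.229138; next y=1/2·(-2.964394)+1/4·(-8.229138)≈-3.539482
n=7: y≈-3.539482, sp=-3, e=sp−y≈0.539482; I≈-5.327767, D=e−e_prev≈0.575087; u=0·0.539482+5/4·(-5.327767)+2·0.575087≈-5.509534; next y=1/2·(-3.539482)+1/4·(-5.509534)≈-3.147124
n=8: y≈-3.147124, sp=-3, e=sp−y≈0.147124; I≈-5.180643, D=e−e_prev≈-0.392357; u=0·0.147124+5/4·(-5.180643)+2·(-0.392357)≈-7.260518; next y=1/2·(-3.147124)+1/4·(-7.260518)≈-3.388692
n=9: y≈-3.388692, sp=-3, e=sp−y≈0.388692; I≈-4.791951, D=e−e_prev≈0.241567; u=0·0.388692+5/4·(-4.791951)+2·0.241567≈-5.506804; next y=1/2·(-3.388692)+1/4·(-5.506804)≈-3.071047

0 -3 -9.750 0.000
1 -3 0.422 -2.438
2 -3 -9.460 -1.113
3 -3 -3.293 -2.922
4 -3 -9.080 -2.284
5 -3 -5.034 -3.412
6 -3 -8.229 -2.964
7 -3 -5.510 -3.539
8 -3 -7.261 -3.147
9 -3 -5.507 -3.389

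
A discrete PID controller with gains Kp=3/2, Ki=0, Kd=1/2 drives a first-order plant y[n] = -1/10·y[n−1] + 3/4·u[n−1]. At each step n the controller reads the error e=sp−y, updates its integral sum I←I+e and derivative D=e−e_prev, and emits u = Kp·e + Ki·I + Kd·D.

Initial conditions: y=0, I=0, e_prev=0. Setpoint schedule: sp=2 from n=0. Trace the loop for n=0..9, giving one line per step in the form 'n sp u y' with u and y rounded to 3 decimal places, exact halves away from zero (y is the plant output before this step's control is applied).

(exact arithmetic carried between steps; '≈' marks a value shown rounded to 6 d.p. or computed from one; I and e_prev carry over from the previous line; the table rounds u and y to 3 d.p., halves away from zero)
n=0: y=0, sp=2, e=sp−y=2; I=2, D=e−e_prev=2; u=3/2·2+0·2+1/2·2=4; next y=-1/10·0+3/4·4=3
n=1: y=3, sp=2, e=sp−y=-1; I=1, D=e−e_prev=-3; u=3/2·(-1)+0·1+1/2·(-3)=-3; next y=-1/10·3+3/4·(-3)=-2.55
n=2: y=-2.55, sp=2, e=sp−y=4.55; I=5.55, D=e−e_prev=5.55; u=3/2·4.55+0·5.55+1/2·5.55=9.6; next y=-1/10·(-2.55)+3/4·9.6=7.455
n=3: y=7.455, sp=2, e=sp−y=-5.455; I=0.095, D=e−e_prev=-10.005; u=3/2·(-5.455)+0·0.095+1/2·(-10.005)=-13.185; next y=-1/10·7.455+3/4·(-13.185)=-10.63425
n=4: y=-10.63425, sp=2, e=sp−y=12.63425; I=12.72925, D=e−e_prev=18.08925; u=3/2·12.63425+0·12.72925+1/2·18.08925=27.996; next y=-1/10·(-10.63425)+3/4·27.996=22.060425
n=5: y=22.060425, sp=2, e=sp−y=-20.060425; I=-7.331175, D=e−e_prev=-32.694675; u=3/2·(-20.060425)+0·(-7.331175)+1/2·(-32.694675)=-46.437975; next y=-1/10·22.060425+3/4·(-46.437975)≈-37.034524
n=6: y≈-37.034524, sp=2, e=sp−y≈39.034524; I≈31.703349, D=e−e_prev≈59.094949; u=3/2·39.034524+0·31.703349+1/2·59.094949≈88.09926; next y=-1/10·(-37.034524)+3/4·88.09926≈69.777897
n=7: y≈69.777897, sp=2, e=sp−y≈-67.777897; I≈-36.074549, D=e−e_prev≈-106.812421; u=3/2·(-67.777897)+0·(-36.074549)+1/2·(-106.812421)≈-155.073057; next y=-1/10·69.777897+3/4·(-155.073057)≈-123.282582
n=8: y≈-123.282582, sp=2, e=sp−y≈125.282582; I≈89.208034, D=e−e_prev≈193.060480; u=3/2·125.282582+0·89.208034+1/2·193.060480≈284.454113; next y=-1/10·(-123.282582)+3/4·284.454113≈225.668843
n=9: y≈225.668843, sp=2, e=sp−y≈-223.668843; I≈-134.460809, D=e−e_prev≈-348.951425; u=3/2·(-223.668843)+0·(-134.460809)+1/2·(-348.951425)≈-509.978977; next y=-1/10·225.668843+3/4·(-509.978977)≈-405.051117

0 2 4.000 0.000
1 2 -3.000 3.000
2 2 9.600 -2.550
3 2 -13.185 7.455
4 2 27.996 -10.634
5 2 -46.438 22.060
6 2 88.099 -37.035
7 2 -155.073 69.778
8 2 284.454 -123.283
9 2 -509.979 225.669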